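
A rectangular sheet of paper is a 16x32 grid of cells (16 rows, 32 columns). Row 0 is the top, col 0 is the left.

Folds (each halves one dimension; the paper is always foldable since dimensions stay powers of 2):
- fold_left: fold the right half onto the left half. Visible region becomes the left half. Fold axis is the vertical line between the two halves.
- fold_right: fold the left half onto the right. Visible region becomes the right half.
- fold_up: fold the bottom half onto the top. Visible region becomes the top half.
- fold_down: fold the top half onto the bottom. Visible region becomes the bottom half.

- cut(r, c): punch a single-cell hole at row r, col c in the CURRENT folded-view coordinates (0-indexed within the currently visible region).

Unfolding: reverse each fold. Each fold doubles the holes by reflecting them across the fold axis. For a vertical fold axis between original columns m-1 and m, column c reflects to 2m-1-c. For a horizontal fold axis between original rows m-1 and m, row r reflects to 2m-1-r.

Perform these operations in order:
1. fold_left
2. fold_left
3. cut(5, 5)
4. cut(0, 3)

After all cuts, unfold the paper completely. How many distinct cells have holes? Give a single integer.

Op 1 fold_left: fold axis v@16; visible region now rows[0,16) x cols[0,16) = 16x16
Op 2 fold_left: fold axis v@8; visible region now rows[0,16) x cols[0,8) = 16x8
Op 3 cut(5, 5): punch at orig (5,5); cuts so far [(5, 5)]; region rows[0,16) x cols[0,8) = 16x8
Op 4 cut(0, 3): punch at orig (0,3); cuts so far [(0, 3), (5, 5)]; region rows[0,16) x cols[0,8) = 16x8
Unfold 1 (reflect across v@8): 4 holes -> [(0, 3), (0, 12), (5, 5), (5, 10)]
Unfold 2 (reflect across v@16): 8 holes -> [(0, 3), (0, 12), (0, 19), (0, 28), (5, 5), (5, 10), (5, 21), (5, 26)]

Answer: 8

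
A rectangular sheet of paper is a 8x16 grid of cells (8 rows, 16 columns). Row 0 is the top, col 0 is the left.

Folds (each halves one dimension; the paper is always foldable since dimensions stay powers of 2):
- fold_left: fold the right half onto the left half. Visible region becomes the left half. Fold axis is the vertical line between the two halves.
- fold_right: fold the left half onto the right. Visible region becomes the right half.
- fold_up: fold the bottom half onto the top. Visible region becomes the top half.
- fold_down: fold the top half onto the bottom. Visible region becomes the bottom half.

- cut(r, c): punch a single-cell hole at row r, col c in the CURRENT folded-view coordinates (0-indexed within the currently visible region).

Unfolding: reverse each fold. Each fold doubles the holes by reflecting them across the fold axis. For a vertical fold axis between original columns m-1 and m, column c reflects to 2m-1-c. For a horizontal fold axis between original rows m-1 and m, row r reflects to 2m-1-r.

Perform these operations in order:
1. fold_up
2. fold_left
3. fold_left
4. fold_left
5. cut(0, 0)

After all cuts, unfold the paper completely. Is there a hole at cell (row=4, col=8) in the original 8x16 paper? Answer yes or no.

Op 1 fold_up: fold axis h@4; visible region now rows[0,4) x cols[0,16) = 4x16
Op 2 fold_left: fold axis v@8; visible region now rows[0,4) x cols[0,8) = 4x8
Op 3 fold_left: fold axis v@4; visible region now rows[0,4) x cols[0,4) = 4x4
Op 4 fold_left: fold axis v@2; visible region now rows[0,4) x cols[0,2) = 4x2
Op 5 cut(0, 0): punch at orig (0,0); cuts so far [(0, 0)]; region rows[0,4) x cols[0,2) = 4x2
Unfold 1 (reflect across v@2): 2 holes -> [(0, 0), (0, 3)]
Unfold 2 (reflect across v@4): 4 holes -> [(0, 0), (0, 3), (0, 4), (0, 7)]
Unfold 3 (reflect across v@8): 8 holes -> [(0, 0), (0, 3), (0, 4), (0, 7), (0, 8), (0, 11), (0, 12), (0, 15)]
Unfold 4 (reflect across h@4): 16 holes -> [(0, 0), (0, 3), (0, 4), (0, 7), (0, 8), (0, 11), (0, 12), (0, 15), (7, 0), (7, 3), (7, 4), (7, 7), (7, 8), (7, 11), (7, 12), (7, 15)]
Holes: [(0, 0), (0, 3), (0, 4), (0, 7), (0, 8), (0, 11), (0, 12), (0, 15), (7, 0), (7, 3), (7, 4), (7, 7), (7, 8), (7, 11), (7, 12), (7, 15)]

Answer: no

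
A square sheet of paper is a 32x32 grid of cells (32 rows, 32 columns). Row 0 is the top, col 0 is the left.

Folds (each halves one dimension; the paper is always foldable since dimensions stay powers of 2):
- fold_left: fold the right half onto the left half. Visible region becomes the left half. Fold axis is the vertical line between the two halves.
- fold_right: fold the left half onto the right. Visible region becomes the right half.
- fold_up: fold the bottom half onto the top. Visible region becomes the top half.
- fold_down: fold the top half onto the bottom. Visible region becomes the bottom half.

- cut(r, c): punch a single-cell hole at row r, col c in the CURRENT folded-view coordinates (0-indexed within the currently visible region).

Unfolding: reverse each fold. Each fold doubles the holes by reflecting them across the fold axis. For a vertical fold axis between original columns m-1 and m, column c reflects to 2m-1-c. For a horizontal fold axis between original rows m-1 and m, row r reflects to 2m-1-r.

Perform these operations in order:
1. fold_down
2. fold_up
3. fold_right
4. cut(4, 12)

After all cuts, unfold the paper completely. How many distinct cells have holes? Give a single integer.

Answer: 8

Derivation:
Op 1 fold_down: fold axis h@16; visible region now rows[16,32) x cols[0,32) = 16x32
Op 2 fold_up: fold axis h@24; visible region now rows[16,24) x cols[0,32) = 8x32
Op 3 fold_right: fold axis v@16; visible region now rows[16,24) x cols[16,32) = 8x16
Op 4 cut(4, 12): punch at orig (20,28); cuts so far [(20, 28)]; region rows[16,24) x cols[16,32) = 8x16
Unfold 1 (reflect across v@16): 2 holes -> [(20, 3), (20, 28)]
Unfold 2 (reflect across h@24): 4 holes -> [(20, 3), (20, 28), (27, 3), (27, 28)]
Unfold 3 (reflect across h@16): 8 holes -> [(4, 3), (4, 28), (11, 3), (11, 28), (20, 3), (20, 28), (27, 3), (27, 28)]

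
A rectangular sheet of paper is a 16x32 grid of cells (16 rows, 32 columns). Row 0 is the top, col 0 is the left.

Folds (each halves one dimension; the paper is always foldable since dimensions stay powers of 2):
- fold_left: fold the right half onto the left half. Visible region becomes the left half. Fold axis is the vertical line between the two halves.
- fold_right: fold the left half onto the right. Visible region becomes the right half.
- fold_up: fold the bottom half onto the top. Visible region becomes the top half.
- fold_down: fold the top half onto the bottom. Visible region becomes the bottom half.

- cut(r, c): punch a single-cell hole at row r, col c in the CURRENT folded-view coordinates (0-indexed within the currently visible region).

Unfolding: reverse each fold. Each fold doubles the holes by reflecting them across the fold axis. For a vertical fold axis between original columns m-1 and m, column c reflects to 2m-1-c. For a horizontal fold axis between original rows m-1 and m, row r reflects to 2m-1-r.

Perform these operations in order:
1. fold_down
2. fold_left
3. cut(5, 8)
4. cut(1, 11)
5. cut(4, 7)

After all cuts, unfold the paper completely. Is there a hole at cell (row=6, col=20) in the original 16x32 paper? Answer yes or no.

Op 1 fold_down: fold axis h@8; visible region now rows[8,16) x cols[0,32) = 8x32
Op 2 fold_left: fold axis v@16; visible region now rows[8,16) x cols[0,16) = 8x16
Op 3 cut(5, 8): punch at orig (13,8); cuts so far [(13, 8)]; region rows[8,16) x cols[0,16) = 8x16
Op 4 cut(1, 11): punch at orig (9,11); cuts so far [(9, 11), (13, 8)]; region rows[8,16) x cols[0,16) = 8x16
Op 5 cut(4, 7): punch at orig (12,7); cuts so far [(9, 11), (12, 7), (13, 8)]; region rows[8,16) x cols[0,16) = 8x16
Unfold 1 (reflect across v@16): 6 holes -> [(9, 11), (9, 20), (12, 7), (12, 24), (13, 8), (13, 23)]
Unfold 2 (reflect across h@8): 12 holes -> [(2, 8), (2, 23), (3, 7), (3, 24), (6, 11), (6, 20), (9, 11), (9, 20), (12, 7), (12, 24), (13, 8), (13, 23)]
Holes: [(2, 8), (2, 23), (3, 7), (3, 24), (6, 11), (6, 20), (9, 11), (9, 20), (12, 7), (12, 24), (13, 8), (13, 23)]

Answer: yes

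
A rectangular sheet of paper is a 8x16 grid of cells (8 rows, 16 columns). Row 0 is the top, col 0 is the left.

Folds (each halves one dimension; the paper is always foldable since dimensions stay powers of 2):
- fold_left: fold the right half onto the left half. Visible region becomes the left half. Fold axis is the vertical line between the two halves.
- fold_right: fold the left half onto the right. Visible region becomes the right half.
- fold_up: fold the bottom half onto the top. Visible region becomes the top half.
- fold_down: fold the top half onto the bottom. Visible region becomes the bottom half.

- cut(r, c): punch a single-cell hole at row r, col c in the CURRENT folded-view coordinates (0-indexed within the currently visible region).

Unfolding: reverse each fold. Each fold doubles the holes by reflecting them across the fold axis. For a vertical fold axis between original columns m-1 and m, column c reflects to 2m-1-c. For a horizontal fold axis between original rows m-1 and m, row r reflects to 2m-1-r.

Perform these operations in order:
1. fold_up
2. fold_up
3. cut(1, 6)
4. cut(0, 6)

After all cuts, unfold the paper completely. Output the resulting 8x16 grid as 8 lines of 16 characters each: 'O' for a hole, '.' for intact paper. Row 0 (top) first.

Op 1 fold_up: fold axis h@4; visible region now rows[0,4) x cols[0,16) = 4x16
Op 2 fold_up: fold axis h@2; visible region now rows[0,2) x cols[0,16) = 2x16
Op 3 cut(1, 6): punch at orig (1,6); cuts so far [(1, 6)]; region rows[0,2) x cols[0,16) = 2x16
Op 4 cut(0, 6): punch at orig (0,6); cuts so far [(0, 6), (1, 6)]; region rows[0,2) x cols[0,16) = 2x16
Unfold 1 (reflect across h@2): 4 holes -> [(0, 6), (1, 6), (2, 6), (3, 6)]
Unfold 2 (reflect across h@4): 8 holes -> [(0, 6), (1, 6), (2, 6), (3, 6), (4, 6), (5, 6), (6, 6), (7, 6)]

Answer: ......O.........
......O.........
......O.........
......O.........
......O.........
......O.........
......O.........
......O.........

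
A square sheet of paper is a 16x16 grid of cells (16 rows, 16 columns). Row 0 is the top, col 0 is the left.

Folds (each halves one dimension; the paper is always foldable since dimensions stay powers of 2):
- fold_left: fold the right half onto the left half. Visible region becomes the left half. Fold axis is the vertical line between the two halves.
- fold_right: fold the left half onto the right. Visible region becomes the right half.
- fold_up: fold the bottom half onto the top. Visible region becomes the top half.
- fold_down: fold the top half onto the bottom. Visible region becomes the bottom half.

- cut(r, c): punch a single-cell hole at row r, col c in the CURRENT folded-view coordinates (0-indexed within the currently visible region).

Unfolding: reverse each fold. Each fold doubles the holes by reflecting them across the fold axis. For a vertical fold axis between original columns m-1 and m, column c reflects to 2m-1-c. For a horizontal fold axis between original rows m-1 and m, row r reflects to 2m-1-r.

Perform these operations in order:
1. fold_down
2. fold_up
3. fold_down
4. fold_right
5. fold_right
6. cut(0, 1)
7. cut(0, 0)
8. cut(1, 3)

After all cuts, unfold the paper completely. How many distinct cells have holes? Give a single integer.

Answer: 96

Derivation:
Op 1 fold_down: fold axis h@8; visible region now rows[8,16) x cols[0,16) = 8x16
Op 2 fold_up: fold axis h@12; visible region now rows[8,12) x cols[0,16) = 4x16
Op 3 fold_down: fold axis h@10; visible region now rows[10,12) x cols[0,16) = 2x16
Op 4 fold_right: fold axis v@8; visible region now rows[10,12) x cols[8,16) = 2x8
Op 5 fold_right: fold axis v@12; visible region now rows[10,12) x cols[12,16) = 2x4
Op 6 cut(0, 1): punch at orig (10,13); cuts so far [(10, 13)]; region rows[10,12) x cols[12,16) = 2x4
Op 7 cut(0, 0): punch at orig (10,12); cuts so far [(10, 12), (10, 13)]; region rows[10,12) x cols[12,16) = 2x4
Op 8 cut(1, 3): punch at orig (11,15); cuts so far [(10, 12), (10, 13), (11, 15)]; region rows[10,12) x cols[12,16) = 2x4
Unfold 1 (reflect across v@12): 6 holes -> [(10, 10), (10, 11), (10, 12), (10, 13), (11, 8), (11, 15)]
Unfold 2 (reflect across v@8): 12 holes -> [(10, 2), (10, 3), (10, 4), (10, 5), (10, 10), (10, 11), (10, 12), (10, 13), (11, 0), (11, 7), (11, 8), (11, 15)]
Unfold 3 (reflect across h@10): 24 holes -> [(8, 0), (8, 7), (8, 8), (8, 15), (9, 2), (9, 3), (9, 4), (9, 5), (9, 10), (9, 11), (9, 12), (9, 13), (10, 2), (10, 3), (10, 4), (10, 5), (10, 10), (10, 11), (10, 12), (10, 13), (11, 0), (11, 7), (11, 8), (11, 15)]
Unfold 4 (reflect across h@12): 48 holes -> [(8, 0), (8, 7), (8, 8), (8, 15), (9, 2), (9, 3), (9, 4), (9, 5), (9, 10), (9, 11), (9, 12), (9, 13), (10, 2), (10, 3), (10, 4), (10, 5), (10, 10), (10, 11), (10, 12), (10, 13), (11, 0), (11, 7), (11, 8), (11, 15), (12, 0), (12, 7), (12, 8), (12, 15), (13, 2), (13, 3), (13, 4), (13, 5), (13, 10), (13, 11), (13, 12), (13, 13), (14, 2), (14, 3), (14, 4), (14, 5), (14, 10), (14, 11), (14, 12), (14, 13), (15, 0), (15, 7), (15, 8), (15, 15)]
Unfold 5 (reflect across h@8): 96 holes -> [(0, 0), (0, 7), (0, 8), (0, 15), (1, 2), (1, 3), (1, 4), (1, 5), (1, 10), (1, 11), (1, 12), (1, 13), (2, 2), (2, 3), (2, 4), (2, 5), (2, 10), (2, 11), (2, 12), (2, 13), (3, 0), (3, 7), (3, 8), (3, 15), (4, 0), (4, 7), (4, 8), (4, 15), (5, 2), (5, 3), (5, 4), (5, 5), (5, 10), (5, 11), (5, 12), (5, 13), (6, 2), (6, 3), (6, 4), (6, 5), (6, 10), (6, 11), (6, 12), (6, 13), (7, 0), (7, 7), (7, 8), (7, 15), (8, 0), (8, 7), (8, 8), (8, 15), (9, 2), (9, 3), (9, 4), (9, 5), (9, 10), (9, 11), (9, 12), (9, 13), (10, 2), (10, 3), (10, 4), (10, 5), (10, 10), (10, 11), (10, 12), (10, 13), (11, 0), (11, 7), (11, 8), (11, 15), (12, 0), (12, 7), (12, 8), (12, 15), (13, 2), (13, 3), (13, 4), (13, 5), (13, 10), (13, 11), (13, 12), (13, 13), (14, 2), (14, 3), (14, 4), (14, 5), (14, 10), (14, 11), (14, 12), (14, 13), (15, 0), (15, 7), (15, 8), (15, 15)]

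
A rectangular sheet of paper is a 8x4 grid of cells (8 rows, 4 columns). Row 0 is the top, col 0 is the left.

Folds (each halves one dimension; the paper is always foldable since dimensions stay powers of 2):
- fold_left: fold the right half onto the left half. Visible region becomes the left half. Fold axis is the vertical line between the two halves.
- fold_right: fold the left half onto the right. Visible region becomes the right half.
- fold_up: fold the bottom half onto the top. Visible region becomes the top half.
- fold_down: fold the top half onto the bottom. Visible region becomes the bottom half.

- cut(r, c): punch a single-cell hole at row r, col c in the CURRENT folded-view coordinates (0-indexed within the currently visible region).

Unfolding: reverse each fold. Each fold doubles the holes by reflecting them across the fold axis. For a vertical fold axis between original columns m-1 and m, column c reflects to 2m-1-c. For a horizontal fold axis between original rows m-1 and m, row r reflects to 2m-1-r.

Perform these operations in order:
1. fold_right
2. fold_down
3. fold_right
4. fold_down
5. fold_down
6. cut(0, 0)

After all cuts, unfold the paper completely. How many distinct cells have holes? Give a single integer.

Op 1 fold_right: fold axis v@2; visible region now rows[0,8) x cols[2,4) = 8x2
Op 2 fold_down: fold axis h@4; visible region now rows[4,8) x cols[2,4) = 4x2
Op 3 fold_right: fold axis v@3; visible region now rows[4,8) x cols[3,4) = 4x1
Op 4 fold_down: fold axis h@6; visible region now rows[6,8) x cols[3,4) = 2x1
Op 5 fold_down: fold axis h@7; visible region now rows[7,8) x cols[3,4) = 1x1
Op 6 cut(0, 0): punch at orig (7,3); cuts so far [(7, 3)]; region rows[7,8) x cols[3,4) = 1x1
Unfold 1 (reflect across h@7): 2 holes -> [(6, 3), (7, 3)]
Unfold 2 (reflect across h@6): 4 holes -> [(4, 3), (5, 3), (6, 3), (7, 3)]
Unfold 3 (reflect across v@3): 8 holes -> [(4, 2), (4, 3), (5, 2), (5, 3), (6, 2), (6, 3), (7, 2), (7, 3)]
Unfold 4 (reflect across h@4): 16 holes -> [(0, 2), (0, 3), (1, 2), (1, 3), (2, 2), (2, 3), (3, 2), (3, 3), (4, 2), (4, 3), (5, 2), (5, 3), (6, 2), (6, 3), (7, 2), (7, 3)]
Unfold 5 (reflect across v@2): 32 holes -> [(0, 0), (0, 1), (0, 2), (0, 3), (1, 0), (1, 1), (1, 2), (1, 3), (2, 0), (2, 1), (2, 2), (2, 3), (3, 0), (3, 1), (3, 2), (3, 3), (4, 0), (4, 1), (4, 2), (4, 3), (5, 0), (5, 1), (5, 2), (5, 3), (6, 0), (6, 1), (6, 2), (6, 3), (7, 0), (7, 1), (7, 2), (7, 3)]

Answer: 32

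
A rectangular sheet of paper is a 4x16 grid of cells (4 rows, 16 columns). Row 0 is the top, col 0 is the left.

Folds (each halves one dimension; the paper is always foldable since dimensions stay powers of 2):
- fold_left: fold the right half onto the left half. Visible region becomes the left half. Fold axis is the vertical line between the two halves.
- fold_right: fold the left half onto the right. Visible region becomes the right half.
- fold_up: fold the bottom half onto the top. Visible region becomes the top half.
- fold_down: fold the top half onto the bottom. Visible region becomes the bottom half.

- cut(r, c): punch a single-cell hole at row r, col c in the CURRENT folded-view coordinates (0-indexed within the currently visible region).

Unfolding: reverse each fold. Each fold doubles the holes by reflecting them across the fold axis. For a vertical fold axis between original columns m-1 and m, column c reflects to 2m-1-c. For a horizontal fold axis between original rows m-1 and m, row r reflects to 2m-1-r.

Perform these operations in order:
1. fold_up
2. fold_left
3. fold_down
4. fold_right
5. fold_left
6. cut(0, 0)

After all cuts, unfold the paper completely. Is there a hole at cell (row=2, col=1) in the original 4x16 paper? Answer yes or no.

Answer: no

Derivation:
Op 1 fold_up: fold axis h@2; visible region now rows[0,2) x cols[0,16) = 2x16
Op 2 fold_left: fold axis v@8; visible region now rows[0,2) x cols[0,8) = 2x8
Op 3 fold_down: fold axis h@1; visible region now rows[1,2) x cols[0,8) = 1x8
Op 4 fold_right: fold axis v@4; visible region now rows[1,2) x cols[4,8) = 1x4
Op 5 fold_left: fold axis v@6; visible region now rows[1,2) x cols[4,6) = 1x2
Op 6 cut(0, 0): punch at orig (1,4); cuts so far [(1, 4)]; region rows[1,2) x cols[4,6) = 1x2
Unfold 1 (reflect across v@6): 2 holes -> [(1, 4), (1, 7)]
Unfold 2 (reflect across v@4): 4 holes -> [(1, 0), (1, 3), (1, 4), (1, 7)]
Unfold 3 (reflect across h@1): 8 holes -> [(0, 0), (0, 3), (0, 4), (0, 7), (1, 0), (1, 3), (1, 4), (1, 7)]
Unfold 4 (reflect across v@8): 16 holes -> [(0, 0), (0, 3), (0, 4), (0, 7), (0, 8), (0, 11), (0, 12), (0, 15), (1, 0), (1, 3), (1, 4), (1, 7), (1, 8), (1, 11), (1, 12), (1, 15)]
Unfold 5 (reflect across h@2): 32 holes -> [(0, 0), (0, 3), (0, 4), (0, 7), (0, 8), (0, 11), (0, 12), (0, 15), (1, 0), (1, 3), (1, 4), (1, 7), (1, 8), (1, 11), (1, 12), (1, 15), (2, 0), (2, 3), (2, 4), (2, 7), (2, 8), (2, 11), (2, 12), (2, 15), (3, 0), (3, 3), (3, 4), (3, 7), (3, 8), (3, 11), (3, 12), (3, 15)]
Holes: [(0, 0), (0, 3), (0, 4), (0, 7), (0, 8), (0, 11), (0, 12), (0, 15), (1, 0), (1, 3), (1, 4), (1, 7), (1, 8), (1, 11), (1, 12), (1, 15), (2, 0), (2, 3), (2, 4), (2, 7), (2, 8), (2, 11), (2, 12), (2, 15), (3, 0), (3, 3), (3, 4), (3, 7), (3, 8), (3, 11), (3, 12), (3, 15)]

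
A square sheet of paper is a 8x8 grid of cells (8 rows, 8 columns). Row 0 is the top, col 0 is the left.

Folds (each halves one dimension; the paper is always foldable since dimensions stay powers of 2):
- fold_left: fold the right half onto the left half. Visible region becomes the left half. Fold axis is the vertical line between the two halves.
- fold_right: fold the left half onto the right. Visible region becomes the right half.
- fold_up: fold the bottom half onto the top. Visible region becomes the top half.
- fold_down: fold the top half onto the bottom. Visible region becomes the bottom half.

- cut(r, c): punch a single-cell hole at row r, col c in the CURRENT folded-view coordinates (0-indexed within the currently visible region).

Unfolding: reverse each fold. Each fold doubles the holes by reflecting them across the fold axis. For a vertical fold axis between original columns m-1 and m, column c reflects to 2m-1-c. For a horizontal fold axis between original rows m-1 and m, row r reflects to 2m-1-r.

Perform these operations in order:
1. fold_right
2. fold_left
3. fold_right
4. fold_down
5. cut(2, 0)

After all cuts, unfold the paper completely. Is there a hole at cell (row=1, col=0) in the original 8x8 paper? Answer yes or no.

Answer: yes

Derivation:
Op 1 fold_right: fold axis v@4; visible region now rows[0,8) x cols[4,8) = 8x4
Op 2 fold_left: fold axis v@6; visible region now rows[0,8) x cols[4,6) = 8x2
Op 3 fold_right: fold axis v@5; visible region now rows[0,8) x cols[5,6) = 8x1
Op 4 fold_down: fold axis h@4; visible region now rows[4,8) x cols[5,6) = 4x1
Op 5 cut(2, 0): punch at orig (6,5); cuts so far [(6, 5)]; region rows[4,8) x cols[5,6) = 4x1
Unfold 1 (reflect across h@4): 2 holes -> [(1, 5), (6, 5)]
Unfold 2 (reflect across v@5): 4 holes -> [(1, 4), (1, 5), (6, 4), (6, 5)]
Unfold 3 (reflect across v@6): 8 holes -> [(1, 4), (1, 5), (1, 6), (1, 7), (6, 4), (6, 5), (6, 6), (6, 7)]
Unfold 4 (reflect across v@4): 16 holes -> [(1, 0), (1, 1), (1, 2), (1, 3), (1, 4), (1, 5), (1, 6), (1, 7), (6, 0), (6, 1), (6, 2), (6, 3), (6, 4), (6, 5), (6, 6), (6, 7)]
Holes: [(1, 0), (1, 1), (1, 2), (1, 3), (1, 4), (1, 5), (1, 6), (1, 7), (6, 0), (6, 1), (6, 2), (6, 3), (6, 4), (6, 5), (6, 6), (6, 7)]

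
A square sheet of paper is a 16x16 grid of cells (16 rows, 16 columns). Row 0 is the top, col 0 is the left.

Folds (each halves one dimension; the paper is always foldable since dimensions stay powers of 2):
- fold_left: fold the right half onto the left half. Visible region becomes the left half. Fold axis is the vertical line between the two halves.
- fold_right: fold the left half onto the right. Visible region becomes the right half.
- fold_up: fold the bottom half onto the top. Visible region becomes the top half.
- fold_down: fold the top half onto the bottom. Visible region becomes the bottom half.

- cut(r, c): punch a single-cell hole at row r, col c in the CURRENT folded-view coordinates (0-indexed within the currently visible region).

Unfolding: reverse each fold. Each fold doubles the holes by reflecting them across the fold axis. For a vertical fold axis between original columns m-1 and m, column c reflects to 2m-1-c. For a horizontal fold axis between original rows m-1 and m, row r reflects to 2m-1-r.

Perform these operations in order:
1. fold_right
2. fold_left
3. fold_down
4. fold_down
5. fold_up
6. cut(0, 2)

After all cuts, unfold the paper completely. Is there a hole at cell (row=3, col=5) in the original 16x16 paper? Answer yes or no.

Op 1 fold_right: fold axis v@8; visible region now rows[0,16) x cols[8,16) = 16x8
Op 2 fold_left: fold axis v@12; visible region now rows[0,16) x cols[8,12) = 16x4
Op 3 fold_down: fold axis h@8; visible region now rows[8,16) x cols[8,12) = 8x4
Op 4 fold_down: fold axis h@12; visible region now rows[12,16) x cols[8,12) = 4x4
Op 5 fold_up: fold axis h@14; visible region now rows[12,14) x cols[8,12) = 2x4
Op 6 cut(0, 2): punch at orig (12,10); cuts so far [(12, 10)]; region rows[12,14) x cols[8,12) = 2x4
Unfold 1 (reflect across h@14): 2 holes -> [(12, 10), (15, 10)]
Unfold 2 (reflect across h@12): 4 holes -> [(8, 10), (11, 10), (12, 10), (15, 10)]
Unfold 3 (reflect across h@8): 8 holes -> [(0, 10), (3, 10), (4, 10), (7, 10), (8, 10), (11, 10), (12, 10), (15, 10)]
Unfold 4 (reflect across v@12): 16 holes -> [(0, 10), (0, 13), (3, 10), (3, 13), (4, 10), (4, 13), (7, 10), (7, 13), (8, 10), (8, 13), (11, 10), (11, 13), (12, 10), (12, 13), (15, 10), (15, 13)]
Unfold 5 (reflect across v@8): 32 holes -> [(0, 2), (0, 5), (0, 10), (0, 13), (3, 2), (3, 5), (3, 10), (3, 13), (4, 2), (4, 5), (4, 10), (4, 13), (7, 2), (7, 5), (7, 10), (7, 13), (8, 2), (8, 5), (8, 10), (8, 13), (11, 2), (11, 5), (11, 10), (11, 13), (12, 2), (12, 5), (12, 10), (12, 13), (15, 2), (15, 5), (15, 10), (15, 13)]
Holes: [(0, 2), (0, 5), (0, 10), (0, 13), (3, 2), (3, 5), (3, 10), (3, 13), (4, 2), (4, 5), (4, 10), (4, 13), (7, 2), (7, 5), (7, 10), (7, 13), (8, 2), (8, 5), (8, 10), (8, 13), (11, 2), (11, 5), (11, 10), (11, 13), (12, 2), (12, 5), (12, 10), (12, 13), (15, 2), (15, 5), (15, 10), (15, 13)]

Answer: yes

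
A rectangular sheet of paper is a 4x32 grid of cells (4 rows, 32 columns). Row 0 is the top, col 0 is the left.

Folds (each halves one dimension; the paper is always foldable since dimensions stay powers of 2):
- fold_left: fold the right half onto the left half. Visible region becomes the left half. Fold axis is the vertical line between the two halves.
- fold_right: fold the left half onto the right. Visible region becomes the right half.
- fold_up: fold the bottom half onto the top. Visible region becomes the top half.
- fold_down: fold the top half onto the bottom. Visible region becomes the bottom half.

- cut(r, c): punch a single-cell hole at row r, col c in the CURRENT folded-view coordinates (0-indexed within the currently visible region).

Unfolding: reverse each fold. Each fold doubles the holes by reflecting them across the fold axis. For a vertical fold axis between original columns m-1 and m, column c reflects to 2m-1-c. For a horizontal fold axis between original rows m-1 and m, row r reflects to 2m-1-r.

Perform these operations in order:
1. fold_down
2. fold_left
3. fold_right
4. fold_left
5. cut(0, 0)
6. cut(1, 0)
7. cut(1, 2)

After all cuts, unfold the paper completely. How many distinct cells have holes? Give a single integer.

Answer: 48

Derivation:
Op 1 fold_down: fold axis h@2; visible region now rows[2,4) x cols[0,32) = 2x32
Op 2 fold_left: fold axis v@16; visible region now rows[2,4) x cols[0,16) = 2x16
Op 3 fold_right: fold axis v@8; visible region now rows[2,4) x cols[8,16) = 2x8
Op 4 fold_left: fold axis v@12; visible region now rows[2,4) x cols[8,12) = 2x4
Op 5 cut(0, 0): punch at orig (2,8); cuts so far [(2, 8)]; region rows[2,4) x cols[8,12) = 2x4
Op 6 cut(1, 0): punch at orig (3,8); cuts so far [(2, 8), (3, 8)]; region rows[2,4) x cols[8,12) = 2x4
Op 7 cut(1, 2): punch at orig (3,10); cuts so far [(2, 8), (3, 8), (3, 10)]; region rows[2,4) x cols[8,12) = 2x4
Unfold 1 (reflect across v@12): 6 holes -> [(2, 8), (2, 15), (3, 8), (3, 10), (3, 13), (3, 15)]
Unfold 2 (reflect across v@8): 12 holes -> [(2, 0), (2, 7), (2, 8), (2, 15), (3, 0), (3, 2), (3, 5), (3, 7), (3, 8), (3, 10), (3, 13), (3, 15)]
Unfold 3 (reflect across v@16): 24 holes -> [(2, 0), (2, 7), (2, 8), (2, 15), (2, 16), (2, 23), (2, 24), (2, 31), (3, 0), (3, 2), (3, 5), (3, 7), (3, 8), (3, 10), (3, 13), (3, 15), (3, 16), (3, 18), (3, 21), (3, 23), (3, 24), (3, 26), (3, 29), (3, 31)]
Unfold 4 (reflect across h@2): 48 holes -> [(0, 0), (0, 2), (0, 5), (0, 7), (0, 8), (0, 10), (0, 13), (0, 15), (0, 16), (0, 18), (0, 21), (0, 23), (0, 24), (0, 26), (0, 29), (0, 31), (1, 0), (1, 7), (1, 8), (1, 15), (1, 16), (1, 23), (1, 24), (1, 31), (2, 0), (2, 7), (2, 8), (2, 15), (2, 16), (2, 23), (2, 24), (2, 31), (3, 0), (3, 2), (3, 5), (3, 7), (3, 8), (3, 10), (3, 13), (3, 15), (3, 16), (3, 18), (3, 21), (3, 23), (3, 24), (3, 26), (3, 29), (3, 31)]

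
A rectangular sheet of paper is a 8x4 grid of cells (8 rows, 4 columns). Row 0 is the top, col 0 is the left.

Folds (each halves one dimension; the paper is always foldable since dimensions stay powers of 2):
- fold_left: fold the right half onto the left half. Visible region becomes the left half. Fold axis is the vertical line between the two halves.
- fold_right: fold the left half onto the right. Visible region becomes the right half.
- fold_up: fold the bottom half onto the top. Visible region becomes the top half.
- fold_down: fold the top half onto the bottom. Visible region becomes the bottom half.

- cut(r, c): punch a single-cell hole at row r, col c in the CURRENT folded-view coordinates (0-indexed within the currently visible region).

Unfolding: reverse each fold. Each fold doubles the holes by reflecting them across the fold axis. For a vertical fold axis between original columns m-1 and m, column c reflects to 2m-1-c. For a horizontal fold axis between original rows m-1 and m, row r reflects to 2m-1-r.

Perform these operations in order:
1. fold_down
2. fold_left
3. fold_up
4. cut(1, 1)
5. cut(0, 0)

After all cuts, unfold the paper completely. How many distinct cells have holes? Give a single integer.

Answer: 16

Derivation:
Op 1 fold_down: fold axis h@4; visible region now rows[4,8) x cols[0,4) = 4x4
Op 2 fold_left: fold axis v@2; visible region now rows[4,8) x cols[0,2) = 4x2
Op 3 fold_up: fold axis h@6; visible region now rows[4,6) x cols[0,2) = 2x2
Op 4 cut(1, 1): punch at orig (5,1); cuts so far [(5, 1)]; region rows[4,6) x cols[0,2) = 2x2
Op 5 cut(0, 0): punch at orig (4,0); cuts so far [(4, 0), (5, 1)]; region rows[4,6) x cols[0,2) = 2x2
Unfold 1 (reflect across h@6): 4 holes -> [(4, 0), (5, 1), (6, 1), (7, 0)]
Unfold 2 (reflect across v@2): 8 holes -> [(4, 0), (4, 3), (5, 1), (5, 2), (6, 1), (6, 2), (7, 0), (7, 3)]
Unfold 3 (reflect across h@4): 16 holes -> [(0, 0), (0, 3), (1, 1), (1, 2), (2, 1), (2, 2), (3, 0), (3, 3), (4, 0), (4, 3), (5, 1), (5, 2), (6, 1), (6, 2), (7, 0), (7, 3)]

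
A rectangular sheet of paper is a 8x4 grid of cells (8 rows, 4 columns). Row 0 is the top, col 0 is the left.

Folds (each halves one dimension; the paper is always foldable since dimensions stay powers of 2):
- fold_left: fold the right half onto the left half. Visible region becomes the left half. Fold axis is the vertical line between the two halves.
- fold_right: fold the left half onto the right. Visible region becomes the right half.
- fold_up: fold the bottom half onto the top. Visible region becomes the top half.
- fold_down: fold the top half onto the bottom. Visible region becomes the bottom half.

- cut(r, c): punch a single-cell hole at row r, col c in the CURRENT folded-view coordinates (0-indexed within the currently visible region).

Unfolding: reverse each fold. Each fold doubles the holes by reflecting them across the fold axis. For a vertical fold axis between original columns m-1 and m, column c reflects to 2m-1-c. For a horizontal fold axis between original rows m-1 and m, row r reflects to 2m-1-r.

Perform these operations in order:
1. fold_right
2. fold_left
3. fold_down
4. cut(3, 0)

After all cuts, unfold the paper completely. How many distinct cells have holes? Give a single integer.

Op 1 fold_right: fold axis v@2; visible region now rows[0,8) x cols[2,4) = 8x2
Op 2 fold_left: fold axis v@3; visible region now rows[0,8) x cols[2,3) = 8x1
Op 3 fold_down: fold axis h@4; visible region now rows[4,8) x cols[2,3) = 4x1
Op 4 cut(3, 0): punch at orig (7,2); cuts so far [(7, 2)]; region rows[4,8) x cols[2,3) = 4x1
Unfold 1 (reflect across h@4): 2 holes -> [(0, 2), (7, 2)]
Unfold 2 (reflect across v@3): 4 holes -> [(0, 2), (0, 3), (7, 2), (7, 3)]
Unfold 3 (reflect across v@2): 8 holes -> [(0, 0), (0, 1), (0, 2), (0, 3), (7, 0), (7, 1), (7, 2), (7, 3)]

Answer: 8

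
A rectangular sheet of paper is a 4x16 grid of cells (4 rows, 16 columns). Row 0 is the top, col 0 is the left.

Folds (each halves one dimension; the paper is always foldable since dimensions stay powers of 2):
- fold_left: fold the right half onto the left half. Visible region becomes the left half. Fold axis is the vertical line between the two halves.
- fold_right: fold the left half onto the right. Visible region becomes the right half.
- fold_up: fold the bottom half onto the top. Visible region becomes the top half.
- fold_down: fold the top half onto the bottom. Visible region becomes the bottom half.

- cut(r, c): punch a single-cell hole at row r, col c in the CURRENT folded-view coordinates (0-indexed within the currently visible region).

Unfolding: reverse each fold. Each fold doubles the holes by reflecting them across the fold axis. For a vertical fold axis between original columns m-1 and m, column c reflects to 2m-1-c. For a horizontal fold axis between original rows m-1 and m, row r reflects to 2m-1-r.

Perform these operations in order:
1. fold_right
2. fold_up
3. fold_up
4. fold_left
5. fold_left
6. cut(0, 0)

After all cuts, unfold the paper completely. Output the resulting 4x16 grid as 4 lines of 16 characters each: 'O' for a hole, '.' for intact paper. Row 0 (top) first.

Op 1 fold_right: fold axis v@8; visible region now rows[0,4) x cols[8,16) = 4x8
Op 2 fold_up: fold axis h@2; visible region now rows[0,2) x cols[8,16) = 2x8
Op 3 fold_up: fold axis h@1; visible region now rows[0,1) x cols[8,16) = 1x8
Op 4 fold_left: fold axis v@12; visible region now rows[0,1) x cols[8,12) = 1x4
Op 5 fold_left: fold axis v@10; visible region now rows[0,1) x cols[8,10) = 1x2
Op 6 cut(0, 0): punch at orig (0,8); cuts so far [(0, 8)]; region rows[0,1) x cols[8,10) = 1x2
Unfold 1 (reflect across v@10): 2 holes -> [(0, 8), (0, 11)]
Unfold 2 (reflect across v@12): 4 holes -> [(0, 8), (0, 11), (0, 12), (0, 15)]
Unfold 3 (reflect across h@1): 8 holes -> [(0, 8), (0, 11), (0, 12), (0, 15), (1, 8), (1, 11), (1, 12), (1, 15)]
Unfold 4 (reflect across h@2): 16 holes -> [(0, 8), (0, 11), (0, 12), (0, 15), (1, 8), (1, 11), (1, 12), (1, 15), (2, 8), (2, 11), (2, 12), (2, 15), (3, 8), (3, 11), (3, 12), (3, 15)]
Unfold 5 (reflect across v@8): 32 holes -> [(0, 0), (0, 3), (0, 4), (0, 7), (0, 8), (0, 11), (0, 12), (0, 15), (1, 0), (1, 3), (1, 4), (1, 7), (1, 8), (1, 11), (1, 12), (1, 15), (2, 0), (2, 3), (2, 4), (2, 7), (2, 8), (2, 11), (2, 12), (2, 15), (3, 0), (3, 3), (3, 4), (3, 7), (3, 8), (3, 11), (3, 12), (3, 15)]

Answer: O..OO..OO..OO..O
O..OO..OO..OO..O
O..OO..OO..OO..O
O..OO..OO..OO..O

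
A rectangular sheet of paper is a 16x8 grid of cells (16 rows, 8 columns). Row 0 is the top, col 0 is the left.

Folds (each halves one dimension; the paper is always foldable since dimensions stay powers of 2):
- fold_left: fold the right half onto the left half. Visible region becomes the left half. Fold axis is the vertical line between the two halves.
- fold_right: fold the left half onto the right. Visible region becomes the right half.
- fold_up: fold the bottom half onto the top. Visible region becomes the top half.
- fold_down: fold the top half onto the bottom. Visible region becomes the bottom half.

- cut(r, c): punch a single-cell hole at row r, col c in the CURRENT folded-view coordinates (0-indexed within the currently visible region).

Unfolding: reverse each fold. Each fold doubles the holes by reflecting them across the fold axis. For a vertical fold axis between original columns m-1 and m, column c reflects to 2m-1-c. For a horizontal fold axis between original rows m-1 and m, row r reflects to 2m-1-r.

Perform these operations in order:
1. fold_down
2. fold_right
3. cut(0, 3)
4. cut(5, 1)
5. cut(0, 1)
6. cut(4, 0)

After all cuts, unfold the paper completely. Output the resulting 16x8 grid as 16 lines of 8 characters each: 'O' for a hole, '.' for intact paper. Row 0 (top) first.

Op 1 fold_down: fold axis h@8; visible region now rows[8,16) x cols[0,8) = 8x8
Op 2 fold_right: fold axis v@4; visible region now rows[8,16) x cols[4,8) = 8x4
Op 3 cut(0, 3): punch at orig (8,7); cuts so far [(8, 7)]; region rows[8,16) x cols[4,8) = 8x4
Op 4 cut(5, 1): punch at orig (13,5); cuts so far [(8, 7), (13, 5)]; region rows[8,16) x cols[4,8) = 8x4
Op 5 cut(0, 1): punch at orig (8,5); cuts so far [(8, 5), (8, 7), (13, 5)]; region rows[8,16) x cols[4,8) = 8x4
Op 6 cut(4, 0): punch at orig (12,4); cuts so far [(8, 5), (8, 7), (12, 4), (13, 5)]; region rows[8,16) x cols[4,8) = 8x4
Unfold 1 (reflect across v@4): 8 holes -> [(8, 0), (8, 2), (8, 5), (8, 7), (12, 3), (12, 4), (13, 2), (13, 5)]
Unfold 2 (reflect across h@8): 16 holes -> [(2, 2), (2, 5), (3, 3), (3, 4), (7, 0), (7, 2), (7, 5), (7, 7), (8, 0), (8, 2), (8, 5), (8, 7), (12, 3), (12, 4), (13, 2), (13, 5)]

Answer: ........
........
..O..O..
...OO...
........
........
........
O.O..O.O
O.O..O.O
........
........
........
...OO...
..O..O..
........
........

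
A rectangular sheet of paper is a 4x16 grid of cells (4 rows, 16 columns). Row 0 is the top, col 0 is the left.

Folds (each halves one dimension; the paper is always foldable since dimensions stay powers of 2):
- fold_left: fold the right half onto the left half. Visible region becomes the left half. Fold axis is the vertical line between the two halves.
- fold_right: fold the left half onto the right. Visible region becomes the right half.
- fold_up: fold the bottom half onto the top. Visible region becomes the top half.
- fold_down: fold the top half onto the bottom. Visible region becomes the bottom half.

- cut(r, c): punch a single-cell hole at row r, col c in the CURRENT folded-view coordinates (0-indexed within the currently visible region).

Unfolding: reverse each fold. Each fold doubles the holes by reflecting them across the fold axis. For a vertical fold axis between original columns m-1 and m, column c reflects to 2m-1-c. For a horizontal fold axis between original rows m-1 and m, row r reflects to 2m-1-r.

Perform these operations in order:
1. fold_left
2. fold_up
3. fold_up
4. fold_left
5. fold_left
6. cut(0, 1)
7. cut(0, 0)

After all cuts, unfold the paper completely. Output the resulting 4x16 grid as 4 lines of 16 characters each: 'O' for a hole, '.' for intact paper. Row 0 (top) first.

Op 1 fold_left: fold axis v@8; visible region now rows[0,4) x cols[0,8) = 4x8
Op 2 fold_up: fold axis h@2; visible region now rows[0,2) x cols[0,8) = 2x8
Op 3 fold_up: fold axis h@1; visible region now rows[0,1) x cols[0,8) = 1x8
Op 4 fold_left: fold axis v@4; visible region now rows[0,1) x cols[0,4) = 1x4
Op 5 fold_left: fold axis v@2; visible region now rows[0,1) x cols[0,2) = 1x2
Op 6 cut(0, 1): punch at orig (0,1); cuts so far [(0, 1)]; region rows[0,1) x cols[0,2) = 1x2
Op 7 cut(0, 0): punch at orig (0,0); cuts so far [(0, 0), (0, 1)]; region rows[0,1) x cols[0,2) = 1x2
Unfold 1 (reflect across v@2): 4 holes -> [(0, 0), (0, 1), (0, 2), (0, 3)]
Unfold 2 (reflect across v@4): 8 holes -> [(0, 0), (0, 1), (0, 2), (0, 3), (0, 4), (0, 5), (0, 6), (0, 7)]
Unfold 3 (reflect across h@1): 16 holes -> [(0, 0), (0, 1), (0, 2), (0, 3), (0, 4), (0, 5), (0, 6), (0, 7), (1, 0), (1, 1), (1, 2), (1, 3), (1, 4), (1, 5), (1, 6), (1, 7)]
Unfold 4 (reflect across h@2): 32 holes -> [(0, 0), (0, 1), (0, 2), (0, 3), (0, 4), (0, 5), (0, 6), (0, 7), (1, 0), (1, 1), (1, 2), (1, 3), (1, 4), (1, 5), (1, 6), (1, 7), (2, 0), (2, 1), (2, 2), (2, 3), (2, 4), (2, 5), (2, 6), (2, 7), (3, 0), (3, 1), (3, 2), (3, 3), (3, 4), (3, 5), (3, 6), (3, 7)]
Unfold 5 (reflect across v@8): 64 holes -> [(0, 0), (0, 1), (0, 2), (0, 3), (0, 4), (0, 5), (0, 6), (0, 7), (0, 8), (0, 9), (0, 10), (0, 11), (0, 12), (0, 13), (0, 14), (0, 15), (1, 0), (1, 1), (1, 2), (1, 3), (1, 4), (1, 5), (1, 6), (1, 7), (1, 8), (1, 9), (1, 10), (1, 11), (1, 12), (1, 13), (1, 14), (1, 15), (2, 0), (2, 1), (2, 2), (2, 3), (2, 4), (2, 5), (2, 6), (2, 7), (2, 8), (2, 9), (2, 10), (2, 11), (2, 12), (2, 13), (2, 14), (2, 15), (3, 0), (3, 1), (3, 2), (3, 3), (3, 4), (3, 5), (3, 6), (3, 7), (3, 8), (3, 9), (3, 10), (3, 11), (3, 12), (3, 13), (3, 14), (3, 15)]

Answer: OOOOOOOOOOOOOOOO
OOOOOOOOOOOOOOOO
OOOOOOOOOOOOOOOO
OOOOOOOOOOOOOOOO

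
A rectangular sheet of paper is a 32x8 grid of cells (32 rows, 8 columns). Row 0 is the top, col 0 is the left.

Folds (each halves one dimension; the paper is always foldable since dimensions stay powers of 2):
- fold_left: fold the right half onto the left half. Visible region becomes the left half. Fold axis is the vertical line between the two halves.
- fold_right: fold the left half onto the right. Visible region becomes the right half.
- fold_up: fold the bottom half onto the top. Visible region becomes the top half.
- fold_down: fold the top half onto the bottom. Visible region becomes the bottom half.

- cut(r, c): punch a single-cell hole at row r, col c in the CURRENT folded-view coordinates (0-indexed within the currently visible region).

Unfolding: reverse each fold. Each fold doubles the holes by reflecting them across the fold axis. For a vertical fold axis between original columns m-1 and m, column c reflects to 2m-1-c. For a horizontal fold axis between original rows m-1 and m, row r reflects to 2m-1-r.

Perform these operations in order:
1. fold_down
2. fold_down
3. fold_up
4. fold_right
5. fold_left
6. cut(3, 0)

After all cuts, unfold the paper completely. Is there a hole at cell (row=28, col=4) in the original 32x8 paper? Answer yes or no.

Op 1 fold_down: fold axis h@16; visible region now rows[16,32) x cols[0,8) = 16x8
Op 2 fold_down: fold axis h@24; visible region now rows[24,32) x cols[0,8) = 8x8
Op 3 fold_up: fold axis h@28; visible region now rows[24,28) x cols[0,8) = 4x8
Op 4 fold_right: fold axis v@4; visible region now rows[24,28) x cols[4,8) = 4x4
Op 5 fold_left: fold axis v@6; visible region now rows[24,28) x cols[4,6) = 4x2
Op 6 cut(3, 0): punch at orig (27,4); cuts so far [(27, 4)]; region rows[24,28) x cols[4,6) = 4x2
Unfold 1 (reflect across v@6): 2 holes -> [(27, 4), (27, 7)]
Unfold 2 (reflect across v@4): 4 holes -> [(27, 0), (27, 3), (27, 4), (27, 7)]
Unfold 3 (reflect across h@28): 8 holes -> [(27, 0), (27, 3), (27, 4), (27, 7), (28, 0), (28, 3), (28, 4), (28, 7)]
Unfold 4 (reflect across h@24): 16 holes -> [(19, 0), (19, 3), (19, 4), (19, 7), (20, 0), (20, 3), (20, 4), (20, 7), (27, 0), (27, 3), (27, 4), (27, 7), (28, 0), (28, 3), (28, 4), (28, 7)]
Unfold 5 (reflect across h@16): 32 holes -> [(3, 0), (3, 3), (3, 4), (3, 7), (4, 0), (4, 3), (4, 4), (4, 7), (11, 0), (11, 3), (11, 4), (11, 7), (12, 0), (12, 3), (12, 4), (12, 7), (19, 0), (19, 3), (19, 4), (19, 7), (20, 0), (20, 3), (20, 4), (20, 7), (27, 0), (27, 3), (27, 4), (27, 7), (28, 0), (28, 3), (28, 4), (28, 7)]
Holes: [(3, 0), (3, 3), (3, 4), (3, 7), (4, 0), (4, 3), (4, 4), (4, 7), (11, 0), (11, 3), (11, 4), (11, 7), (12, 0), (12, 3), (12, 4), (12, 7), (19, 0), (19, 3), (19, 4), (19, 7), (20, 0), (20, 3), (20, 4), (20, 7), (27, 0), (27, 3), (27, 4), (27, 7), (28, 0), (28, 3), (28, 4), (28, 7)]

Answer: yes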